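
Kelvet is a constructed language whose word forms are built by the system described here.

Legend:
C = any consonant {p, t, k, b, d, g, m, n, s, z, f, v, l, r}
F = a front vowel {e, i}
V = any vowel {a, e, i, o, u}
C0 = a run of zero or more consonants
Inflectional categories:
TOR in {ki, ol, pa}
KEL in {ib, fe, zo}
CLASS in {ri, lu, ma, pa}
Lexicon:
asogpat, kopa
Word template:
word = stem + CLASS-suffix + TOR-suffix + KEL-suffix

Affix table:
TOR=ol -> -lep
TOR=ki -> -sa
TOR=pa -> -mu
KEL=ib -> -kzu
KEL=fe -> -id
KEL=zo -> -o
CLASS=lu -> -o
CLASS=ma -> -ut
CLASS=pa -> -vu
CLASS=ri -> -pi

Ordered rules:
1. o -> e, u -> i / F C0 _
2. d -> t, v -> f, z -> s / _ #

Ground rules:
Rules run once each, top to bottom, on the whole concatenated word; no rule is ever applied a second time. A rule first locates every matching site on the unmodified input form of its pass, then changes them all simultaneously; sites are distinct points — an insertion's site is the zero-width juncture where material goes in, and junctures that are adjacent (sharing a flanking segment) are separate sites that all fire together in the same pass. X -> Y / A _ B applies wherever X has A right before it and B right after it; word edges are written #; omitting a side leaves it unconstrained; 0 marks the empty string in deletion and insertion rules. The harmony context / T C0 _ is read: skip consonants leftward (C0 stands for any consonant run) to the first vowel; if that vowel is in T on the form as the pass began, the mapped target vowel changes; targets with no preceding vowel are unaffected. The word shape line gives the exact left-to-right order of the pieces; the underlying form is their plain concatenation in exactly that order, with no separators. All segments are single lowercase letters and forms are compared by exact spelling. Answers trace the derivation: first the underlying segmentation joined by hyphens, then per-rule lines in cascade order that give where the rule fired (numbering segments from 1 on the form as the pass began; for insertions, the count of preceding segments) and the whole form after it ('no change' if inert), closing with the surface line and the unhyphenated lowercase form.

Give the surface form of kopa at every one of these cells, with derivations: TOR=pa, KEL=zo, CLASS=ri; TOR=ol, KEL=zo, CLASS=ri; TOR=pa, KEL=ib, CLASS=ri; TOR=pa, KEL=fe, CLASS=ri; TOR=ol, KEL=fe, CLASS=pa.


cell TOR=pa, KEL=zo, CLASS=ri:
underlying: kopa-pi-mu-o
1. o -> e, u -> i / F C0 _: fires at position(s) 8: kopapimio
2. d -> t, v -> f, z -> s / _ #: no change
surface: kopapimio

cell TOR=ol, KEL=zo, CLASS=ri:
underlying: kopa-pi-lep-o
1. o -> e, u -> i / F C0 _: fires at position(s) 10: kopapilepe
2. d -> t, v -> f, z -> s / _ #: no change
surface: kopapilepe

cell TOR=pa, KEL=ib, CLASS=ri:
underlying: kopa-pi-mu-kzu
1. o -> e, u -> i / F C0 _: fires at position(s) 8: kopapimikzu
2. d -> t, v -> f, z -> s / _ #: no change
surface: kopapimikzu

cell TOR=pa, KEL=fe, CLASS=ri:
underlying: kopa-pi-mu-id
1. o -> e, u -> i / F C0 _: fires at position(s) 8: kopapimiid
2. d -> t, v -> f, z -> s / _ #: fires at position(s) 10: kopapimiit
surface: kopapimiit

cell TOR=ol, KEL=fe, CLASS=pa:
underlying: kopa-vu-lep-id
1. o -> e, u -> i / F C0 _: no change
2. d -> t, v -> f, z -> s / _ #: fires at position(s) 11: kopavulepit
surface: kopavulepit


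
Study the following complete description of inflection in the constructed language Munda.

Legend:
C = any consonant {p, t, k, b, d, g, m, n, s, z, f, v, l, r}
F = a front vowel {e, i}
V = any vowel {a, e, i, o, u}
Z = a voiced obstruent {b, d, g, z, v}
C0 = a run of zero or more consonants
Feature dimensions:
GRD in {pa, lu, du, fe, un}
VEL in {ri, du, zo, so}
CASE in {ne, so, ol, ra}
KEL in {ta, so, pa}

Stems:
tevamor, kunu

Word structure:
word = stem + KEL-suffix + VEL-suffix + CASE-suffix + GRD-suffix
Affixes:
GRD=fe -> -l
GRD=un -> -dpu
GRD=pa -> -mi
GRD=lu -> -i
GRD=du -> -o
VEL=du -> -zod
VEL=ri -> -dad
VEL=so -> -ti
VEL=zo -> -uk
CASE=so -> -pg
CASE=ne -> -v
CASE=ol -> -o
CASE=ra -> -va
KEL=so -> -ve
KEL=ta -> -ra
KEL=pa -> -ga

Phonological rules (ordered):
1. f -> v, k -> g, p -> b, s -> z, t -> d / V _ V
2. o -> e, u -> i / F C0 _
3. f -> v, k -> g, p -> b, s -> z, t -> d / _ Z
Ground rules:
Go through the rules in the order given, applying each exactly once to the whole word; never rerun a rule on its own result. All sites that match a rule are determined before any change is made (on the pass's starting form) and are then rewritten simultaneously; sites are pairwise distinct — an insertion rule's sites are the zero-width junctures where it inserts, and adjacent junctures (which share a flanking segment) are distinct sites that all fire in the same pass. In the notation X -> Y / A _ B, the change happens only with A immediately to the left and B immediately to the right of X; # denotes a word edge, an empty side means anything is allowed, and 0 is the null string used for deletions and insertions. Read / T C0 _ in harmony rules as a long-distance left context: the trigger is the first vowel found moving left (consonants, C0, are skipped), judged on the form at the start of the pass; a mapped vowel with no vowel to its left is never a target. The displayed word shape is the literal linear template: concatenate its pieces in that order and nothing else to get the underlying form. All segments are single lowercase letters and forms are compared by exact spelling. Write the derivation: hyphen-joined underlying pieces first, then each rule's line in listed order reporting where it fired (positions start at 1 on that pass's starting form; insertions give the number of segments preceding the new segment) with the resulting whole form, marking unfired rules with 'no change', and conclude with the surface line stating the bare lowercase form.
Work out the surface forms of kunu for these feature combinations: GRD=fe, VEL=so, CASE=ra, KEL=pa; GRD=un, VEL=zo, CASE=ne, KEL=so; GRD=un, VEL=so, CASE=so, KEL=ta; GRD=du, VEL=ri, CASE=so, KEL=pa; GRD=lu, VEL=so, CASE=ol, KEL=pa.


cell GRD=fe, VEL=so, CASE=ra, KEL=pa:
underlying: kunu-ga-ti-va-l
1. f -> v, k -> g, p -> b, s -> z, t -> d / V _ V: fires at position(s) 7: kunugadival
2. o -> e, u -> i / F C0 _: no change
3. f -> v, k -> g, p -> b, s -> z, t -> d / _ Z: no change
surface: kunugadival

cell GRD=un, VEL=zo, CASE=ne, KEL=so:
underlying: kunu-ve-uk-v-dpu
1. f -> v, k -> g, p -> b, s -> z, t -> d / V _ V: no change
2. o -> e, u -> i / F C0 _: fires at position(s) 7: kunuveikvdpu
3. f -> v, k -> g, p -> b, s -> z, t -> d / _ Z: fires at position(s) 8: kunuveigvdpu
surface: kunuveigvdpu

cell GRD=un, VEL=so, CASE=so, KEL=ta:
underlying: kunu-ra-ti-pg-dpu
1. f -> v, k -> g, p -> b, s -> z, t -> d / V _ V: fires at position(s) 7: kunuradipgdpu
2. o -> e, u -> i / F C0 _: fires at position(s) 13: kunuradipgdpi
3. f -> v, k -> g, p -> b, s -> z, t -> d / _ Z: fires at position(s) 9: kunuradibgdpi
surface: kunuradibgdpi

cell GRD=du, VEL=ri, CASE=so, KEL=pa:
underlying: kunu-ga-dad-pg-o
1. f -> v, k -> g, p -> b, s -> z, t -> d / V _ V: no change
2. o -> e, u -> i / F C0 _: no change
3. f -> v, k -> g, p -> b, s -> z, t -> d / _ Z: fires at position(s) 10: kunugadadbgo
surface: kunugadadbgo

cell GRD=lu, VEL=so, CASE=ol, KEL=pa:
underlying: kunu-ga-ti-o-i
1. f -> v, k -> g, p -> b, s -> z, t -> d / V _ V: fires at position(s) 7: kunugadioi
2. o -> e, u -> i / F C0 _: fires at position(s) 9: kunugadiei
3. f -> v, k -> g, p -> b, s -> z, t -> d / _ Z: no change
surface: kunugadiei


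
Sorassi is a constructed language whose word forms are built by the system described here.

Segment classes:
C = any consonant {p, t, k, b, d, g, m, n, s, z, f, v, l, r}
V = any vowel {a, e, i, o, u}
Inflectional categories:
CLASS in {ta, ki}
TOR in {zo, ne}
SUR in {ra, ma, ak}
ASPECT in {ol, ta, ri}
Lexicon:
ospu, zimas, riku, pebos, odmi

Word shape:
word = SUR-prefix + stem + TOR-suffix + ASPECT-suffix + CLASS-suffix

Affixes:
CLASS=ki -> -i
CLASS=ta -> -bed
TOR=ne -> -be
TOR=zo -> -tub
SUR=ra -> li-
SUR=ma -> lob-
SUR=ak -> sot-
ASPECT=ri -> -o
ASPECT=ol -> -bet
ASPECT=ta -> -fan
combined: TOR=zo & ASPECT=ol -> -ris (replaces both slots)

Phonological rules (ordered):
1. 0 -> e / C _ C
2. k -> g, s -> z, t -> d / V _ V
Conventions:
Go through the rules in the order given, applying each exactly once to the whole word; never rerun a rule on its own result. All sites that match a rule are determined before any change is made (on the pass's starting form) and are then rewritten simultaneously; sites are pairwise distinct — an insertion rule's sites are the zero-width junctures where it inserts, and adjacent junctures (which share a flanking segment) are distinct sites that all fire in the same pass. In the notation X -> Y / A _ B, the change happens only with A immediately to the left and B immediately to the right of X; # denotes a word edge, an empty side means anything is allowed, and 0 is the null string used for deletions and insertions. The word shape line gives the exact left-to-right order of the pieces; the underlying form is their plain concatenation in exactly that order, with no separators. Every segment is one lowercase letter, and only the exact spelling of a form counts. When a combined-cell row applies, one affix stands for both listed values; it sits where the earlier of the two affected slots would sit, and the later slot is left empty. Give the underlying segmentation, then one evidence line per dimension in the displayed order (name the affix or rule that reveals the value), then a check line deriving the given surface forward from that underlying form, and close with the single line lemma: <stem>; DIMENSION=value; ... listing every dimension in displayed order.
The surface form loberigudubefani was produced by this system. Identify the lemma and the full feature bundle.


underlying: lob-riku-tub-fan-i
CLASS=ki - signalled by the affix -i
TOR=zo - signalled by the affix -tub
SUR=ma - signalled by the affix lob-
ASPECT=ta - signalled by the affix -fan
check: lobrikutubfani -> loberikutubefani -> loberigudubefani
lemma: riku; CLASS=ki; TOR=zo; SUR=ma; ASPECT=ta


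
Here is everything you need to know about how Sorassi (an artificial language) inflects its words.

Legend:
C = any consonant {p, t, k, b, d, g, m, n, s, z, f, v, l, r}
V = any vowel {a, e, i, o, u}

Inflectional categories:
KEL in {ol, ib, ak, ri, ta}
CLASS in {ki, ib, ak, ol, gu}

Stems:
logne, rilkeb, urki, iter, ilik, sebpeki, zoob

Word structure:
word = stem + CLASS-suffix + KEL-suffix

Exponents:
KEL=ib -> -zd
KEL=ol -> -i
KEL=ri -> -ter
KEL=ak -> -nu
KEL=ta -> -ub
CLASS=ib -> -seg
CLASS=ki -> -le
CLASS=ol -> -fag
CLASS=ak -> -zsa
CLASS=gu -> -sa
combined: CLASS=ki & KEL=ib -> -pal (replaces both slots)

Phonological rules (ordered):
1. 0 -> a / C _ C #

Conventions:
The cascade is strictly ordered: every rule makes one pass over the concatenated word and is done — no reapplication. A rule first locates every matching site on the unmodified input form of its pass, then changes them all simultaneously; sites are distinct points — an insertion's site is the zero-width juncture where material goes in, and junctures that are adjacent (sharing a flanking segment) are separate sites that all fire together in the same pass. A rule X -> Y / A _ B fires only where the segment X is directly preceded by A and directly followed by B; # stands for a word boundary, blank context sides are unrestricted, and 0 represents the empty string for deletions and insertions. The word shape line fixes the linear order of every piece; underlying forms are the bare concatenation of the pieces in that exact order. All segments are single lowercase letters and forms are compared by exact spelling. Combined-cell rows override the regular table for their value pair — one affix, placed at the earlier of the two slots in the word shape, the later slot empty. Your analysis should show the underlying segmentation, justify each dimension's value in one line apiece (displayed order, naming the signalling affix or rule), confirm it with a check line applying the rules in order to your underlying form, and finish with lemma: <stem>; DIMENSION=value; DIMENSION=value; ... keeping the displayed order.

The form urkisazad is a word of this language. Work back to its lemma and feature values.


underlying: urki-sa-zd
KEL=ib - signalled by the affix -zd
CLASS=gu - signalled by the affix -sa
check: urkisazd -> urkisazad
lemma: urki; KEL=ib; CLASS=gu


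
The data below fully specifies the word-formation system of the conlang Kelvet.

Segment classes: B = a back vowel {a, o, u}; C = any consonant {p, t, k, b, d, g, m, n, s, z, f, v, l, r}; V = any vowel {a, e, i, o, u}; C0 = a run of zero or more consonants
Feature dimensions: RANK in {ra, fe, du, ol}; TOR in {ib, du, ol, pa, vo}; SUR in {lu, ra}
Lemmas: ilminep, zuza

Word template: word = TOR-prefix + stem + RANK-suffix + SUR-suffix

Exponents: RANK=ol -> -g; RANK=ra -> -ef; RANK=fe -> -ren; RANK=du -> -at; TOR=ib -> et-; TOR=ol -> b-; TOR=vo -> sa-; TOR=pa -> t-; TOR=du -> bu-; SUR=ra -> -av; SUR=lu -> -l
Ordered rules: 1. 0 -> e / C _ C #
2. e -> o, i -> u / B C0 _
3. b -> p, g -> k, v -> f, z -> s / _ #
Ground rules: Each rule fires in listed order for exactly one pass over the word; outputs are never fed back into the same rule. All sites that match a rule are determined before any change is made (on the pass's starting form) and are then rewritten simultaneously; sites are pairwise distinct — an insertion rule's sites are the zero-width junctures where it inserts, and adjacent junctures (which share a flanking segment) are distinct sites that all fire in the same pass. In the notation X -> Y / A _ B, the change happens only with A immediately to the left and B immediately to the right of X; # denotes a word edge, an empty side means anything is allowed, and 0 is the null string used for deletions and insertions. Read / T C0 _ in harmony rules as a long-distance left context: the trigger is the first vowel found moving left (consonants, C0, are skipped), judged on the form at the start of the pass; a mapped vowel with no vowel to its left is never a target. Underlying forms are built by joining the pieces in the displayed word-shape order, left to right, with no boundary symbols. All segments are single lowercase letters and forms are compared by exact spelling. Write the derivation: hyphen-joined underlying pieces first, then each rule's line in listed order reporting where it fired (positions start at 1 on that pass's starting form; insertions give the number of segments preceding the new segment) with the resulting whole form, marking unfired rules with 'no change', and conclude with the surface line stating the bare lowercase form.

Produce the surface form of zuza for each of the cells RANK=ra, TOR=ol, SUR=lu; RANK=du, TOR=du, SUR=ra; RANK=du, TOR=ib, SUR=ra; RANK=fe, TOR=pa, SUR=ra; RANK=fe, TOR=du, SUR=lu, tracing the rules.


cell RANK=ra, TOR=ol, SUR=lu:
underlying: b-zuza-ef-l
1. 0 -> e / C _ C #: inserts after position(s) 7: bzuzaefel
2. e -> o, i -> u / B C0 _: fires at position(s) 6: bzuzaofel
3. b -> p, g -> k, v -> f, z -> s / _ #: no change
surface: bzuzaofel

cell RANK=du, TOR=du, SUR=ra:
underlying: bu-zuza-at-av
1. 0 -> e / C _ C #: no change
2. e -> o, i -> u / B C0 _: no change
3. b -> p, g -> k, v -> f, z -> s / _ #: fires at position(s) 10: buzuzaataf
surface: buzuzaataf

cell RANK=du, TOR=ib, SUR=ra:
underlying: et-zuza-at-av
1. 0 -> e / C _ C #: no change
2. e -> o, i -> u / B C0 _: no change
3. b -> p, g -> k, v -> f, z -> s / _ #: fires at position(s) 10: etzuzaataf
surface: etzuzaataf

cell RANK=fe, TOR=pa, SUR=ra:
underlying: t-zuza-ren-av
1. 0 -> e / C _ C #: no change
2. e -> o, i -> u / B C0 _: fires at position(s) 7: tzuzaronav
3. b -> p, g -> k, v -> f, z -> s / _ #: fires at position(s) 10: tzuzaronaf
surface: tzuzaronaf

cell RANK=fe, TOR=du, SUR=lu:
underlying: bu-zuza-ren-l
1. 0 -> e / C _ C #: inserts after position(s) 9: buzuzarenel
2. e -> o, i -> u / B C0 _: fires at position(s) 8: buzuzaronel
3. b -> p, g -> k, v -> f, z -> s / _ #: no change
surface: buzuzaronel


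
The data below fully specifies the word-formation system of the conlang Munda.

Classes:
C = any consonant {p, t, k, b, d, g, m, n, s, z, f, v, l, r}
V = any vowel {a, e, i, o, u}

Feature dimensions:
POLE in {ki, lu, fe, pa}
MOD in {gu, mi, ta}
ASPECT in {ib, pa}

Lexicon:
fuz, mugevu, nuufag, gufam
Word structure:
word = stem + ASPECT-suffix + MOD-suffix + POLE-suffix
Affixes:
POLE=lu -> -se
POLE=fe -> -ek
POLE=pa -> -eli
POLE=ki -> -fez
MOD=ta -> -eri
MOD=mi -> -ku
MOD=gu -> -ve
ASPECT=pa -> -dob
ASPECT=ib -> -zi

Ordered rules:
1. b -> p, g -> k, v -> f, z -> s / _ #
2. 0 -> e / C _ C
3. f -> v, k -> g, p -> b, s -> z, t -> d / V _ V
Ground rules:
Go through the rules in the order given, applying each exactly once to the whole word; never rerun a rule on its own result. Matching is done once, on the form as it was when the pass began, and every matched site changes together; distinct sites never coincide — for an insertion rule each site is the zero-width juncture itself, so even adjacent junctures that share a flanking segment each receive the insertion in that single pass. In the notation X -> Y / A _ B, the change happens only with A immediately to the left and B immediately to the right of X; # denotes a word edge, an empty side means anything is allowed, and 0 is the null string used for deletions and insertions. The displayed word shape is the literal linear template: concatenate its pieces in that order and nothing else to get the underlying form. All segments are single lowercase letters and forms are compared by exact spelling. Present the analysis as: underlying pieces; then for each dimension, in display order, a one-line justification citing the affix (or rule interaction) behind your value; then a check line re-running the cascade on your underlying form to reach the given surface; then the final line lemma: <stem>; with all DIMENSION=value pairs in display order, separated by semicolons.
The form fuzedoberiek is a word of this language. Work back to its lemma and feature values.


underlying: fuz-dob-eri-ek
POLE=fe - signalled by the affix -ek
MOD=ta - signalled by the affix -eri
ASPECT=pa - signalled by the affix -dob
check: fuzdoberiek -> fuzdoberiek -> fuzedoberiek -> fuzedoberiek
lemma: fuz; POLE=fe; MOD=ta; ASPECT=pa


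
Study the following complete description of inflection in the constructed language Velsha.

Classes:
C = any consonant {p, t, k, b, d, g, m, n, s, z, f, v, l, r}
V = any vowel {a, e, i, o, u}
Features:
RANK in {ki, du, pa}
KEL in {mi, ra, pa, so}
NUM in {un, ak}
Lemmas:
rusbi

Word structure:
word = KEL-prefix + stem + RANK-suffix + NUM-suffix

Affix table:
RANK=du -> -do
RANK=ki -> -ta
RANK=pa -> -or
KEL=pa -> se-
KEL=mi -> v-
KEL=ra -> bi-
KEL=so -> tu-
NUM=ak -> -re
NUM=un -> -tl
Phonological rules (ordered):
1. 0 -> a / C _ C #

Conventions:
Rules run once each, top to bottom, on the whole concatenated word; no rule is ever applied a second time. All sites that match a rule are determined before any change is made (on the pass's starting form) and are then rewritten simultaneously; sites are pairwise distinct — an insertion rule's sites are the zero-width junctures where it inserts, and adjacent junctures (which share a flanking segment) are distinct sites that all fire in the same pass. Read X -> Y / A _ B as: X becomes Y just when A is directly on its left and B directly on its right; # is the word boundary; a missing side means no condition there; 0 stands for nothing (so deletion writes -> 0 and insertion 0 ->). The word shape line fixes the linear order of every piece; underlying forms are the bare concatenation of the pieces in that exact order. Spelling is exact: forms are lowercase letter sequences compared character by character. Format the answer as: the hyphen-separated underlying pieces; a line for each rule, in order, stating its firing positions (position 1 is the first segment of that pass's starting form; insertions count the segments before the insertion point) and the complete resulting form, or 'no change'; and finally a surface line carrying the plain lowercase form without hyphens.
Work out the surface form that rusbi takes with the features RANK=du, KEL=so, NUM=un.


underlying: tu-rusbi-do-tl
1. 0 -> a / C _ C #: inserts after position(s) 10: turusbidotal
surface: turusbidotal


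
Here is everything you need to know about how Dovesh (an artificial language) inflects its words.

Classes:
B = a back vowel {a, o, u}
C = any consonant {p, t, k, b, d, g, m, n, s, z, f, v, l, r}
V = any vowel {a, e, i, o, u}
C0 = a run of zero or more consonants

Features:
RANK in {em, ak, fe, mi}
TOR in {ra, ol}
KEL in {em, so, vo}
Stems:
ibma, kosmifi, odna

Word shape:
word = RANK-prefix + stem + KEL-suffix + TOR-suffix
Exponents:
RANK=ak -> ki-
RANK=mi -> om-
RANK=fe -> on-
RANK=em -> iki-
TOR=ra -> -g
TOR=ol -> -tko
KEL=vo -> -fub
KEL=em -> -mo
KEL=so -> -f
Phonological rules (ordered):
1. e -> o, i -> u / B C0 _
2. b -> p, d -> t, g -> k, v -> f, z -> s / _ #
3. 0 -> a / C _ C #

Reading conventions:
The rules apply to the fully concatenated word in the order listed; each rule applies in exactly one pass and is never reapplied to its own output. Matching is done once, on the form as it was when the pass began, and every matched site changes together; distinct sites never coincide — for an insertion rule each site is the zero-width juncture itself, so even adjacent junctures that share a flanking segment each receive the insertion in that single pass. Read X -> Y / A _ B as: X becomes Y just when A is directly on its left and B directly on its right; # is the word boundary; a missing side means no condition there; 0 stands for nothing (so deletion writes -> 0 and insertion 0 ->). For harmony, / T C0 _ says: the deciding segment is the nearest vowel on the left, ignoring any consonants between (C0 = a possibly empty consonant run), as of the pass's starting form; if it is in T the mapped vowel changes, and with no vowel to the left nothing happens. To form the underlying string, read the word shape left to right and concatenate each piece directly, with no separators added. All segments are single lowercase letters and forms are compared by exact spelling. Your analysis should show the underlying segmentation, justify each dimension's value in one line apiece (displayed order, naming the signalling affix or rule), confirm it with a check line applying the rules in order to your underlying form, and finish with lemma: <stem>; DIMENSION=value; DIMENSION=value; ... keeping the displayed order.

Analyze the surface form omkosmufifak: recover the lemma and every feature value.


underlying: om-kosmifi-f-g
RANK=mi - signalled by the affix om-
TOR=ra - signalled by the affix -g
KEL=so - signalled by the affix -f
check: omkosmififg -> omkosmufifg -> omkosmufifk -> omkosmufifak
lemma: kosmifi; RANK=mi; TOR=ra; KEL=so


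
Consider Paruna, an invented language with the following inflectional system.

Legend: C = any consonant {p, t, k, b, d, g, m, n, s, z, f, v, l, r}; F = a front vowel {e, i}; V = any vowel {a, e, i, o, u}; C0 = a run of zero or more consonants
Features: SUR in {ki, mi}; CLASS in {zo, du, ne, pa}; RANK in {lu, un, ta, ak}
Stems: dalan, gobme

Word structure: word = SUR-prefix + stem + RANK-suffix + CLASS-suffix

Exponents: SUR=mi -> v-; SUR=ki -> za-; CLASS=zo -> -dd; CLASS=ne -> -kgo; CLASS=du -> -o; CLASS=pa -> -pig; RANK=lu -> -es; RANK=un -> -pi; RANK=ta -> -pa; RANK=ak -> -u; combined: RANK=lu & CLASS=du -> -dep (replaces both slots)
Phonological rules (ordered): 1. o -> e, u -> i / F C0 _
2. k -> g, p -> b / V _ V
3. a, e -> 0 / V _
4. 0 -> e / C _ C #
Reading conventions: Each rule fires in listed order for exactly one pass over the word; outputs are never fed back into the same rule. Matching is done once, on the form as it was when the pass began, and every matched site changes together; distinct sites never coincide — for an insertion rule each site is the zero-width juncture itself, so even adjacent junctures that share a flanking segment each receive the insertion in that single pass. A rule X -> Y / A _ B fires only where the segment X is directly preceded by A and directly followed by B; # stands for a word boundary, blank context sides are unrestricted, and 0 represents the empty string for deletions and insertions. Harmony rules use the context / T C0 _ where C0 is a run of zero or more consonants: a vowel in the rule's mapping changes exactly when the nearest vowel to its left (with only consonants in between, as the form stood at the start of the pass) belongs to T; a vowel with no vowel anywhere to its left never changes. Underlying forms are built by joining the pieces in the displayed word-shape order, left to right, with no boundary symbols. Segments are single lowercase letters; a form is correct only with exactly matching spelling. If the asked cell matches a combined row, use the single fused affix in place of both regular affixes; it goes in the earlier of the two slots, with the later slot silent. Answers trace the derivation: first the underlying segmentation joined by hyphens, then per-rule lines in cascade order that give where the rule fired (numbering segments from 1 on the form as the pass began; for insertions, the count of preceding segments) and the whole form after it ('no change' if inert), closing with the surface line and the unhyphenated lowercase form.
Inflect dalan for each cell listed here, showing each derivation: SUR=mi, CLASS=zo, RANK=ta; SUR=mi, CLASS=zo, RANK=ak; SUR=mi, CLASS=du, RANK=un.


cell SUR=mi, CLASS=zo, RANK=ta:
underlying: v-dalan-pa-dd
1. o -> e, u -> i / F C0 _: no change
2. k -> g, p -> b / V _ V: no change
3. a, e -> 0 / V _: no change
4. 0 -> e / C _ C #: inserts after position(s) 9: vdalanpaded
surface: vdalanpaded

cell SUR=mi, CLASS=zo, RANK=ak:
underlying: v-dalan-u-dd
1. o -> e, u -> i / F C0 _: no change
2. k -> g, p -> b / V _ V: no change
3. a, e -> 0 / V _: no change
4. 0 -> e / C _ C #: inserts after position(s) 8: vdalanuded
surface: vdalanuded

cell SUR=mi, CLASS=du, RANK=un:
underlying: v-dalan-pi-o
1. o -> e, u -> i / F C0 _: fires at position(s) 9: vdalanpie
2. k -> g, p -> b / V _ V: no change
3. a, e -> 0 / V _: fires at position(s) 9: vdalanpi
4. 0 -> e / C _ C #: no change
surface: vdalanpi


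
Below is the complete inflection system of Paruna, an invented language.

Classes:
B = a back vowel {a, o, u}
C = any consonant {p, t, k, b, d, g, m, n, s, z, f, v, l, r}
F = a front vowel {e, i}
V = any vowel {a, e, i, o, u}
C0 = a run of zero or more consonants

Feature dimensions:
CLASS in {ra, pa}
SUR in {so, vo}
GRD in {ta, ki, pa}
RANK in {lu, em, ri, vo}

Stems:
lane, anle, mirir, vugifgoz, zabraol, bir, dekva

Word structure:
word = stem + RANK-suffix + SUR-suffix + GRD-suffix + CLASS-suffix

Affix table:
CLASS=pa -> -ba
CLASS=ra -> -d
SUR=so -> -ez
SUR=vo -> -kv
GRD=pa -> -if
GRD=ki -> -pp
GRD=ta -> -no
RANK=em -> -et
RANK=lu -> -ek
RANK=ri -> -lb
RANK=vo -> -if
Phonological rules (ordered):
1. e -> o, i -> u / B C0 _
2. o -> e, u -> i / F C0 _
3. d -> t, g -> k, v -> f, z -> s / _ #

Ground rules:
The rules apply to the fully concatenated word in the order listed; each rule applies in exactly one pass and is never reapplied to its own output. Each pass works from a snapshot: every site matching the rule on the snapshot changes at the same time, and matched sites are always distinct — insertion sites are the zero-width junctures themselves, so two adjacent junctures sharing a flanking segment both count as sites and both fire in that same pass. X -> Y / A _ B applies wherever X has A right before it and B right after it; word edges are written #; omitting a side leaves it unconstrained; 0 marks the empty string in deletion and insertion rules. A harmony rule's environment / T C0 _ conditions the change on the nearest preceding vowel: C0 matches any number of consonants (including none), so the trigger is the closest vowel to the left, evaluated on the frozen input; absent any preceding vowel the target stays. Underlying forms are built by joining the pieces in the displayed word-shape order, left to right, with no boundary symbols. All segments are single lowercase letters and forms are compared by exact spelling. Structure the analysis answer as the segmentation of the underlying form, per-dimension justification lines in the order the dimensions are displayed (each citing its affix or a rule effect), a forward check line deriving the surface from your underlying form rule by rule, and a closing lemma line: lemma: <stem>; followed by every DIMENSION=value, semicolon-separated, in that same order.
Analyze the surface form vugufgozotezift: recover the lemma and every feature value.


underlying: vugifgoz-et-ez-if-d
CLASS=ra - signalled by the affix -d
SUR=so - signalled by the affix -ez
GRD=pa - signalled by the affix -if
RANK=em - signalled by the affix -et
check: vugifgozetezifd -> vugufgozotezifd -> vugufgozotezifd -> vugufgozotezift
lemma: vugifgoz; CLASS=ra; SUR=so; GRD=pa; RANK=em


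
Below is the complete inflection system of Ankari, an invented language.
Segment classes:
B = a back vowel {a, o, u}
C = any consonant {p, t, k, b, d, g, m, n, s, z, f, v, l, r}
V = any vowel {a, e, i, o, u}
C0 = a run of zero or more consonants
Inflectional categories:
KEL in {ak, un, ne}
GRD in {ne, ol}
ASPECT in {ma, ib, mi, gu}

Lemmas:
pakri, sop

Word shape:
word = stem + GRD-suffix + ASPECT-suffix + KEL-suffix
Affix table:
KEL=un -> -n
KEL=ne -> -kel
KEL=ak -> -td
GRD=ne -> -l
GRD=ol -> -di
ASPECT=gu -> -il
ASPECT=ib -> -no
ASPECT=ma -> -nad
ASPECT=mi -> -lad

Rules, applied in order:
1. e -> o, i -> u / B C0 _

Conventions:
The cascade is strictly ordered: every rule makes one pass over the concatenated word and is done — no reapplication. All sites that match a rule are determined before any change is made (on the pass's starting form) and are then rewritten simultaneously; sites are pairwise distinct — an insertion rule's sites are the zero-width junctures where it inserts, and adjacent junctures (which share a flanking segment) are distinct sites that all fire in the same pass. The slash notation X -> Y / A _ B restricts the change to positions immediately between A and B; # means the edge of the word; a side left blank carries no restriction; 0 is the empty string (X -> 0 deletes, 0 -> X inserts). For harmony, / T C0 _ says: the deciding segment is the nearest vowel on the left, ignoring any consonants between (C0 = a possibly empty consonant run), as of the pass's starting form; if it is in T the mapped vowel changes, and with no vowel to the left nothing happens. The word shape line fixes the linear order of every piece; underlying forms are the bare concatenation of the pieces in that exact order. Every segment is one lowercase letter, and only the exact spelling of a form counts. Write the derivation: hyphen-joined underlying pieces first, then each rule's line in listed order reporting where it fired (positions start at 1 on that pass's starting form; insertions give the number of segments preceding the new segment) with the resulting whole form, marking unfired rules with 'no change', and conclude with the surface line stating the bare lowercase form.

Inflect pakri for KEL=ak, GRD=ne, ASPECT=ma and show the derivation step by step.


underlying: pakri-l-nad-td
1. e -> o, i -> u / B C0 _: fires at position(s) 5: pakrulnadtd
surface: pakrulnadtd


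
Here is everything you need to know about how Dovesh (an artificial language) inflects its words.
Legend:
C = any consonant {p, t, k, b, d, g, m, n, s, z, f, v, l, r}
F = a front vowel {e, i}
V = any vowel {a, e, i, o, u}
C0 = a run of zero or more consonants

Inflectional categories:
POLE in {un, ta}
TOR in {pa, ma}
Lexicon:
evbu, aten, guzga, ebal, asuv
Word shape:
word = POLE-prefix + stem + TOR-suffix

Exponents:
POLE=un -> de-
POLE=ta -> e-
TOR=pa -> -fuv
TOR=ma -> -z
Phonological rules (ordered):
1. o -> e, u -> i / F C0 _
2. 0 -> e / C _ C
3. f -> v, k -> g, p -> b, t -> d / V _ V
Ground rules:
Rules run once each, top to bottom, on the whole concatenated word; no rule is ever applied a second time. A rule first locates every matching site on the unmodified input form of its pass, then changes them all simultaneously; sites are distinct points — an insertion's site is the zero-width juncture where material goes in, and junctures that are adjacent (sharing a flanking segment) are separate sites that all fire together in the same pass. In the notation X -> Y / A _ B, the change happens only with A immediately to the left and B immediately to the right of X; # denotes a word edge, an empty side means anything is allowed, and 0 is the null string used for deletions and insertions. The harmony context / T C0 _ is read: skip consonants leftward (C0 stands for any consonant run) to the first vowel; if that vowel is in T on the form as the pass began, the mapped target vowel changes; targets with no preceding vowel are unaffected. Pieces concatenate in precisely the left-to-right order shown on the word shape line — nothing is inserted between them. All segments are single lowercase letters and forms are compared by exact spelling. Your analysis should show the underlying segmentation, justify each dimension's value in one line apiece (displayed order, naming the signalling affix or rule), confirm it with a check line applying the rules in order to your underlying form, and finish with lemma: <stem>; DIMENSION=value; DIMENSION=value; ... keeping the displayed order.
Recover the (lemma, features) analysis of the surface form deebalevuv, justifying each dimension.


underlying: de-ebal-fuv
POLE=un - signalled by the affix de-
TOR=pa - signalled by the affix -fuv
check: deebalfuv -> deebalfuv -> deebalefuv -> deebalevuv
lemma: ebal; POLE=un; TOR=pa


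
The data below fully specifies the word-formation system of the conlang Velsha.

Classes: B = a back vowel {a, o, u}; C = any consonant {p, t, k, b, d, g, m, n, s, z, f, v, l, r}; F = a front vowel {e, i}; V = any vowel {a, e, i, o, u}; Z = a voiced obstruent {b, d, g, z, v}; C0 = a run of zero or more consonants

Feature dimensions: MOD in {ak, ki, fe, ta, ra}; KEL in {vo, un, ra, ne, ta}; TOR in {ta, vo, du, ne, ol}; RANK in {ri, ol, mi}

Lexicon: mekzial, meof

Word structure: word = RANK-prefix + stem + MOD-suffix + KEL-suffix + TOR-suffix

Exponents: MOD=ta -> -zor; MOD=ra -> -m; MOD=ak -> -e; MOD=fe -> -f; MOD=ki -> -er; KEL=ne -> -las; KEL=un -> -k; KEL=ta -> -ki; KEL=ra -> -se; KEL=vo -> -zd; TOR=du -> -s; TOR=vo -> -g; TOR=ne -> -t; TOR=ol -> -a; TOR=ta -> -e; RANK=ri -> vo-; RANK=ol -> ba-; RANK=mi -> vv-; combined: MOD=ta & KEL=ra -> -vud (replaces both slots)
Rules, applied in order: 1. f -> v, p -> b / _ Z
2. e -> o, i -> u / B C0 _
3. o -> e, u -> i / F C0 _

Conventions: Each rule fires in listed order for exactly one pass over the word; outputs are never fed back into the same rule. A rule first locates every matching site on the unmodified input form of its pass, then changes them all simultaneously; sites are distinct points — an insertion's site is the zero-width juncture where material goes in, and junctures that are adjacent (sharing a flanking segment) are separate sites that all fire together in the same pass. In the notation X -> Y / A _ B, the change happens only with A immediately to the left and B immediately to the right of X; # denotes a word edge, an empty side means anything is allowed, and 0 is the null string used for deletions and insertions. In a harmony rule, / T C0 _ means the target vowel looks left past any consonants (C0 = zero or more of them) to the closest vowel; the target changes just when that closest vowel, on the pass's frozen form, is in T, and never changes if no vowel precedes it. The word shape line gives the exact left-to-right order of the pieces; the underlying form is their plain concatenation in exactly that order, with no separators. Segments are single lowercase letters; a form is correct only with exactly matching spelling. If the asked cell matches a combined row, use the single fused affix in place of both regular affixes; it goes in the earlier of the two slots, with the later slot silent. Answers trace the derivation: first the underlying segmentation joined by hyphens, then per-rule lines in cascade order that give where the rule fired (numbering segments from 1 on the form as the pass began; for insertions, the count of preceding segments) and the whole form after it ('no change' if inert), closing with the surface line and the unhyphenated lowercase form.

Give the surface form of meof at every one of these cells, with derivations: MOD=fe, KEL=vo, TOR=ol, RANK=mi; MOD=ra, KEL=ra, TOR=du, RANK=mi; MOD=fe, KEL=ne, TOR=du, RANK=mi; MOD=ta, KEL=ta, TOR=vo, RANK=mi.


cell MOD=fe, KEL=vo, TOR=ol, RANK=mi:
underlying: vv-meof-f-zd-a
1. f -> v, p -> b / _ Z: fires at position(s) 7: vvmeofvzda
2. e -> o, i -> u / B C0 _: no change
3. o -> e, u -> i / F C0 _: fires at position(s) 5: vvmeefvzda
surface: vvmeefvzda

cell MOD=ra, KEL=ra, TOR=du, RANK=mi:
underlying: vv-meof-m-se-s
1. f -> v, p -> b / _ Z: no change
2. e -> o, i -> u / B C0 _: fires at position(s) 9: vvmeofmsos
3. o -> e, u -> i / F C0 _: fires at position(s) 5: vvmeefmsos
surface: vvmeefmsos

cell MOD=fe, KEL=ne, TOR=du, RANK=mi:
underlying: vv-meof-f-las-s
1. f -> v, p -> b / _ Z: no change
2. e -> o, i -> u / B C0 _: no change
3. o -> e, u -> i / F C0 _: fires at position(s) 5: vvmeefflass
surface: vvmeefflass

cell MOD=ta, KEL=ta, TOR=vo, RANK=mi:
underlying: vv-meof-zor-ki-g
1. f -> v, p -> b / _ Z: fires at position(s) 6: vvmeovzorkig
2. e -> o, i -> u / B C0 _: fires at position(s) 11: vvmeovzorkug
3. o -> e, u -> i / F C0 _: fires at position(s) 5: vvmeevzorkug
surface: vvmeevzorkug


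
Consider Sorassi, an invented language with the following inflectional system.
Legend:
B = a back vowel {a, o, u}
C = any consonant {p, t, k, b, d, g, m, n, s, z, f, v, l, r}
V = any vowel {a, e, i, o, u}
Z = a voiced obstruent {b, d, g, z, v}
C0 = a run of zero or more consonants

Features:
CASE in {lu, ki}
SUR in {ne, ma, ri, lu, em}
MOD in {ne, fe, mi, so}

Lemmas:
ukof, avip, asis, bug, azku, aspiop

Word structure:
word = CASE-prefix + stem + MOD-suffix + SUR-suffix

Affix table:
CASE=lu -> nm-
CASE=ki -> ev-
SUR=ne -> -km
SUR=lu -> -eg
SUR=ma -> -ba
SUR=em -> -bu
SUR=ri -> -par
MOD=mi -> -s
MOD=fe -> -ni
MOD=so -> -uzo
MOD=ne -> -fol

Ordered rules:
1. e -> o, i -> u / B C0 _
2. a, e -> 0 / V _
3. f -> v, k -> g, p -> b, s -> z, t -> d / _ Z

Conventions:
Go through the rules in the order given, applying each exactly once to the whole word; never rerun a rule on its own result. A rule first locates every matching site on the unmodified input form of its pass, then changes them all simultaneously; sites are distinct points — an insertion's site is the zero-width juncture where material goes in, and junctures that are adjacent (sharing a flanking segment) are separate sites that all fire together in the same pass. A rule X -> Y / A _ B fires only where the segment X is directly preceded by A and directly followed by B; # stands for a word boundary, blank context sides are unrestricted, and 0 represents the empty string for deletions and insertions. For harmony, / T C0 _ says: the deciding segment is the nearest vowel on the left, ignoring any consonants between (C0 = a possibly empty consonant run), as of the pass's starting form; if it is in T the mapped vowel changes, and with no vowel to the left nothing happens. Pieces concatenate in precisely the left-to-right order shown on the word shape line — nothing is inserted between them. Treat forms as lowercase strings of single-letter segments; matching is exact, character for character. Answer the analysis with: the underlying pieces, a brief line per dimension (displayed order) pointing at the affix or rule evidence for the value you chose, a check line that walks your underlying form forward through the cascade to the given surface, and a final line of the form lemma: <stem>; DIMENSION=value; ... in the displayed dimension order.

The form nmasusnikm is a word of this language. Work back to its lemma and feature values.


underlying: nm-asis-ni-km
CASE=lu - signalled by the affix nm-
SUR=ne - signalled by the affix -km
MOD=fe - signalled by the affix -ni
check: nmasisnikm -> nmasusnikm -> nmasusnikm -> nmasusnikm
lemma: asis; CASE=lu; SUR=ne; MOD=fe
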